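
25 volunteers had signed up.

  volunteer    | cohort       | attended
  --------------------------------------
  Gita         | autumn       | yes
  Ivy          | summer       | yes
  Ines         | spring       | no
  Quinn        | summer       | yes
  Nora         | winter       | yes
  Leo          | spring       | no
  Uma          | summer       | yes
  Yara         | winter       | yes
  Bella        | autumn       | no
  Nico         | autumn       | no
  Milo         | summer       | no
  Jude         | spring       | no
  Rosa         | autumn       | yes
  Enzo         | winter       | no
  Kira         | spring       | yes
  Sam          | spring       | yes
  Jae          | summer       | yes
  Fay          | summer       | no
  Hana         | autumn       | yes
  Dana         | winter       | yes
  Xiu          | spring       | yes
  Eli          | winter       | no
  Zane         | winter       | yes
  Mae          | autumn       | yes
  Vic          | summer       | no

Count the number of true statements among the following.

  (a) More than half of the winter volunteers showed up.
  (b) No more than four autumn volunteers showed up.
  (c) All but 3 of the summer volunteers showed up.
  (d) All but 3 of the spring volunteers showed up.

4

(a) winter: |A| = 6, |A ∩ B| = 4; needs |A ∩ B| > |A ∖ B| — true.
(b) autumn: |A| = 6, |A ∩ B| = 4; needs |A ∩ B| ≤ 4 — true.
(c) summer: |A| = 7, |A ∩ B| = 4; needs |A ∖ B| = 3 — true.
(d) spring: |A| = 6, |A ∩ B| = 3; needs |A ∖ B| = 3 — true.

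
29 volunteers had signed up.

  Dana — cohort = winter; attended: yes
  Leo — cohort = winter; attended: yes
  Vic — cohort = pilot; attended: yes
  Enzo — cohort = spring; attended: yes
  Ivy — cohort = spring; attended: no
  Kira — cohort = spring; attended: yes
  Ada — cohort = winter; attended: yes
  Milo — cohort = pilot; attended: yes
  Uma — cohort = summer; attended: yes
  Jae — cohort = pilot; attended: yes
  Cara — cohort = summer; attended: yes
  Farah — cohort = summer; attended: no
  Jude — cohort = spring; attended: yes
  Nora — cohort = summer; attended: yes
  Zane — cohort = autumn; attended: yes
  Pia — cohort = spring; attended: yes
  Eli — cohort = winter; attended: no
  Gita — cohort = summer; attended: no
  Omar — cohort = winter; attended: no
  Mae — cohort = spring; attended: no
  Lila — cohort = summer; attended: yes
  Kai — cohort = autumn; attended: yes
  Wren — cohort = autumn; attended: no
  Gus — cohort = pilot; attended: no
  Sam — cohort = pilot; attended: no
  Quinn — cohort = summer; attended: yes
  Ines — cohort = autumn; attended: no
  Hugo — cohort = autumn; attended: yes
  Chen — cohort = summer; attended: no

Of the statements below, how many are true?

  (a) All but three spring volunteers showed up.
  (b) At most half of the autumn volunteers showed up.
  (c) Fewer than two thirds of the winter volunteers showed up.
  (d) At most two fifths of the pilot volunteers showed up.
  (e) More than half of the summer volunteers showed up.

(a) spring: |A| = 6, |A ∩ B| = 4; needs |A ∖ B| = 3 — false.
(b) autumn: |A| = 5, |A ∩ B| = 3; needs |A ∩ B| ≤ |A ∖ B| — false.
(c) winter: |A| = 5, |A ∩ B| = 3; needs |A ∩ B| / |A| < 2/3 — true.
(d) pilot: |A| = 5, |A ∩ B| = 3; needs |A ∩ B| / |A| ≤ 2/5 — false.
(e) summer: |A| = 8, |A ∩ B| = 5; needs |A ∩ B| > |A ∖ B| — true.

2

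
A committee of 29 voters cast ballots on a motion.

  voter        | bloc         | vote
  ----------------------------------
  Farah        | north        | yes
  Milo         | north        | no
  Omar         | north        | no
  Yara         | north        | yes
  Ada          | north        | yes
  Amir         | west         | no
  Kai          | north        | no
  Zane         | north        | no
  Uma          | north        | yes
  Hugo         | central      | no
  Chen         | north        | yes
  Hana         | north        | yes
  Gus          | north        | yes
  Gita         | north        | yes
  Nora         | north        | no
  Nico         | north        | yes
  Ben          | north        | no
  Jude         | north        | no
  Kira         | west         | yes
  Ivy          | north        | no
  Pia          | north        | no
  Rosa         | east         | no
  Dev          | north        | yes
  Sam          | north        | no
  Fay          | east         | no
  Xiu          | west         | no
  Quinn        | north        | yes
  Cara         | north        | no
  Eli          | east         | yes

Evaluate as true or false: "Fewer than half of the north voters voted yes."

False

The determiner here denotes the relation: |A ∩ B| < |A ∖ B|.
|A| = 22, |A ∩ B| = 11, |A ∖ B| = 11.
11 = 11, so the statement is false.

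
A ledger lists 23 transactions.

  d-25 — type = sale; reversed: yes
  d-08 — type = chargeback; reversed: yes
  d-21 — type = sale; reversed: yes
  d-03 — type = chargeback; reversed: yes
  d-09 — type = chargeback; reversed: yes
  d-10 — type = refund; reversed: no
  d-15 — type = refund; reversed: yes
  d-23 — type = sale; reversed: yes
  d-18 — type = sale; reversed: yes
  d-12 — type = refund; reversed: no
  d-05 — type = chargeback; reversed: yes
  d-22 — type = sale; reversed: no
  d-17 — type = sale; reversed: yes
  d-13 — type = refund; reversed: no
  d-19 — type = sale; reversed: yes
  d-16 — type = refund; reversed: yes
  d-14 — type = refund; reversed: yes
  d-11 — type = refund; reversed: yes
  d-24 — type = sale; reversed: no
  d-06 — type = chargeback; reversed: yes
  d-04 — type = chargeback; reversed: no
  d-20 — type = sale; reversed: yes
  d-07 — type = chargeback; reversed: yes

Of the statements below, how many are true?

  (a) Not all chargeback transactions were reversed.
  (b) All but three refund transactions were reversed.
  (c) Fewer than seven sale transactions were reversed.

(a) chargeback: |A| = 7, |A ∩ B| = 6; needs A ⊄ B (|A ∖ B| ≥ 1) — true.
(b) refund: |A| = 7, |A ∩ B| = 4; needs |A ∖ B| = 3 — true.
(c) sale: |A| = 9, |A ∩ B| = 7; needs |A ∩ B| < 7 — false.

2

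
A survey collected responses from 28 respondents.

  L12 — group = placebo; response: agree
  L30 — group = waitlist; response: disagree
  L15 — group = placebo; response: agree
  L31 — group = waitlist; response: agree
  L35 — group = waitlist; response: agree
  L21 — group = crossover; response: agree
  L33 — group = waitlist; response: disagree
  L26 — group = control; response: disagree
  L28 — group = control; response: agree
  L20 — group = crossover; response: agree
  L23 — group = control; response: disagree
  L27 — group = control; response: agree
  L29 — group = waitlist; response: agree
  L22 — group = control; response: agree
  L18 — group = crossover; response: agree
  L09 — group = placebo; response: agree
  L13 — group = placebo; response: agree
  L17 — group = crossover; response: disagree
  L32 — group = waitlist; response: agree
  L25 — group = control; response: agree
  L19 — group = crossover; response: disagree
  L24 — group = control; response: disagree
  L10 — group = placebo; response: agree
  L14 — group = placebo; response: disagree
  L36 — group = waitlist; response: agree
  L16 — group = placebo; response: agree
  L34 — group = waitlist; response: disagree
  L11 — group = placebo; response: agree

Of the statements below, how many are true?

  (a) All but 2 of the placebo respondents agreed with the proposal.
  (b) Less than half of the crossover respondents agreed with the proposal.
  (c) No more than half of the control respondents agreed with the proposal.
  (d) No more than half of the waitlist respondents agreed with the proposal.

0

(a) placebo: |A| = 8, |A ∩ B| = 7; needs |A ∖ B| = 2 — false.
(b) crossover: |A| = 5, |A ∩ B| = 3; needs |A ∩ B| < |A ∖ B| — false.
(c) control: |A| = 7, |A ∩ B| = 4; needs |A ∩ B| ≤ |A ∖ B| — false.
(d) waitlist: |A| = 8, |A ∩ B| = 5; needs |A ∩ B| ≤ |A ∖ B| — false.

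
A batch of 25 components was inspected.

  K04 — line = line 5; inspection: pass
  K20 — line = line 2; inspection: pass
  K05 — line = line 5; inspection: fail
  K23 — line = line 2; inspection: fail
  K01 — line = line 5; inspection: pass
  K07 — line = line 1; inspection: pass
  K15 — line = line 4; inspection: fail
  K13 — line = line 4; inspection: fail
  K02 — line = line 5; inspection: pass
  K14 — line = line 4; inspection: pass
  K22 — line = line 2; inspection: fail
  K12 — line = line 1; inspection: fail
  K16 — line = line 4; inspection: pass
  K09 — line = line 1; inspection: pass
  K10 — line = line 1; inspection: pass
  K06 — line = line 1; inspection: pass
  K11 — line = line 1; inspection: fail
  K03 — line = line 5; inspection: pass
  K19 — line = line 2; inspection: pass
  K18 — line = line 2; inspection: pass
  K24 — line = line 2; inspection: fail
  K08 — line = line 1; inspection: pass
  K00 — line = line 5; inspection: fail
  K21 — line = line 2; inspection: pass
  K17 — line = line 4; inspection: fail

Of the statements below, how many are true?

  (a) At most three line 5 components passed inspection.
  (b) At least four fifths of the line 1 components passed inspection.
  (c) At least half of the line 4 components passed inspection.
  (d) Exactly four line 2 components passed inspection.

(a) line 5: |A| = 6, |A ∩ B| = 4; needs |A ∩ B| ≤ 3 — false.
(b) line 1: |A| = 7, |A ∩ B| = 5; needs |A ∩ B| / |A| ≥ 4/5 — false.
(c) line 4: |A| = 5, |A ∩ B| = 2; needs |A ∩ B| ≥ |A ∖ B| — false.
(d) line 2: |A| = 7, |A ∩ B| = 4; needs |A ∩ B| = 4 — true.

1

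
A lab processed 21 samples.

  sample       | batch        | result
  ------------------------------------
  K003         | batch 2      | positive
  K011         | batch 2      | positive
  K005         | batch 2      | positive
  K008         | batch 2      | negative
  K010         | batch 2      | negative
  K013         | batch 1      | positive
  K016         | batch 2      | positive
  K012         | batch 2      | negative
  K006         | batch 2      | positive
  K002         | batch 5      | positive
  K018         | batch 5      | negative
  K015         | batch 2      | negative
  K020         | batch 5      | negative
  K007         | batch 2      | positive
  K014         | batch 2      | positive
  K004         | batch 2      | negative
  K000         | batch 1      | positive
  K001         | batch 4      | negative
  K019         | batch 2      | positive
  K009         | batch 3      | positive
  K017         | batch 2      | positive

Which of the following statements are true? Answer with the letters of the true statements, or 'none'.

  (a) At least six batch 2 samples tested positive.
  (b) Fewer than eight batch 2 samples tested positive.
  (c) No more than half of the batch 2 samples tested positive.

|A| = 14, |A ∩ B| = 9, |A ∖ B| = 5.
(a) |A ∩ B| ≥ 6: holds.
(b) |A ∩ B| < 8: fails.
(c) |A ∩ B| ≤ |A ∖ B|: fails.

(a)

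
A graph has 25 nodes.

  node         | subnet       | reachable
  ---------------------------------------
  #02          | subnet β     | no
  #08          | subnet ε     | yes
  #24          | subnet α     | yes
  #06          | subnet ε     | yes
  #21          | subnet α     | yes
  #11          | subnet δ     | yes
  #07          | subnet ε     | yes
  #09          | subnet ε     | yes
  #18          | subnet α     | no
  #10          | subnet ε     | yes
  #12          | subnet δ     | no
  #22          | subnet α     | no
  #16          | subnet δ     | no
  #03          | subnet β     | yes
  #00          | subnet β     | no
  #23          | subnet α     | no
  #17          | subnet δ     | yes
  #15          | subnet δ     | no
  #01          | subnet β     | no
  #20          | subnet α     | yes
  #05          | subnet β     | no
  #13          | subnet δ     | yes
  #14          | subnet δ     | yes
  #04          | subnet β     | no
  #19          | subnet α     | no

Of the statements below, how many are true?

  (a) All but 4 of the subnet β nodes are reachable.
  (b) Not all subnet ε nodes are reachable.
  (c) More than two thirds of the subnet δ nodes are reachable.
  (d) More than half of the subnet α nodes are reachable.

(a) subnet β: |A| = 6, |A ∩ B| = 1; needs |A ∖ B| = 4 — false.
(b) subnet ε: |A| = 5, |A ∩ B| = 5; needs A ⊄ B (|A ∖ B| ≥ 1) — false.
(c) subnet δ: |A| = 7, |A ∩ B| = 4; needs |A ∩ B| / |A| > 2/3 — false.
(d) subnet α: |A| = 7, |A ∩ B| = 3; needs |A ∩ B| > |A ∖ B| — false.

0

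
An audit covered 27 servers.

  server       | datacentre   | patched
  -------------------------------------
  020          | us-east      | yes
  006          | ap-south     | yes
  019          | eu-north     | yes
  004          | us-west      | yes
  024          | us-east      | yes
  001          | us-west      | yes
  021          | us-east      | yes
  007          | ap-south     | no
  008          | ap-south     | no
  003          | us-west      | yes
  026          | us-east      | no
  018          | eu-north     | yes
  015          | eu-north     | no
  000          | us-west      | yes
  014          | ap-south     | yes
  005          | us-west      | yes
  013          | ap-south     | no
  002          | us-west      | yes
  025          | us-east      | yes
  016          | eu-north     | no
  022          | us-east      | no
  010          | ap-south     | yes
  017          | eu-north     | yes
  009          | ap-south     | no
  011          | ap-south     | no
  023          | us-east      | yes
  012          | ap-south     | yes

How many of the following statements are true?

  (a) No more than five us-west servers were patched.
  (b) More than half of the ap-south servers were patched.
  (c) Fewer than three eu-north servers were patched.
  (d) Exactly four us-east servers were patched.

0

(a) us-west: |A| = 6, |A ∩ B| = 6; needs |A ∩ B| ≤ 5 — false.
(b) ap-south: |A| = 9, |A ∩ B| = 4; needs |A ∩ B| > |A ∖ B| — false.
(c) eu-north: |A| = 5, |A ∩ B| = 3; needs |A ∩ B| < 3 — false.
(d) us-east: |A| = 7, |A ∩ B| = 5; needs |A ∩ B| = 4 — false.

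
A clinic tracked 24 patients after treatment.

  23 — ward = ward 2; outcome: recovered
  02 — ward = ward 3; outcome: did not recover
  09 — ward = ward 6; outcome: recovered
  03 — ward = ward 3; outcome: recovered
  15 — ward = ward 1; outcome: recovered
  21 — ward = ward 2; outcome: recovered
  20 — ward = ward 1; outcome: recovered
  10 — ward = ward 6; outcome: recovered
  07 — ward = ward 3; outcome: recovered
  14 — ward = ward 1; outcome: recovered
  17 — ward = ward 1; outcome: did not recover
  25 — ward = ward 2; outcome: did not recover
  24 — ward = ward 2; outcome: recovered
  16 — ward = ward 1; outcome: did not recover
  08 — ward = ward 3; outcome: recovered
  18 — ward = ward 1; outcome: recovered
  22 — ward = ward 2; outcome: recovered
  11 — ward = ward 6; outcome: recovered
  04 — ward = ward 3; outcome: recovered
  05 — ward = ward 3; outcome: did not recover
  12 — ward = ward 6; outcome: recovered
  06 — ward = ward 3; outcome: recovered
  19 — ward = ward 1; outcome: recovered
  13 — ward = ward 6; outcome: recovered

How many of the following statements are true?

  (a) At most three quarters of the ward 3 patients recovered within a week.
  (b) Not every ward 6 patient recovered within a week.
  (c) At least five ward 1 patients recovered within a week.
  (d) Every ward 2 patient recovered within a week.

(a) ward 3: |A| = 7, |A ∩ B| = 5; needs |A ∩ B| / |A| ≤ 3/4 — true.
(b) ward 6: |A| = 5, |A ∩ B| = 5; needs A ⊄ B (|A ∖ B| ≥ 1) — false.
(c) ward 1: |A| = 7, |A ∩ B| = 5; needs |A ∩ B| ≥ 5 — true.
(d) ward 2: |A| = 5, |A ∩ B| = 4; needs A ⊆ B, i.e. every element of A is in B (|A ∖ B| = 0) — false.

2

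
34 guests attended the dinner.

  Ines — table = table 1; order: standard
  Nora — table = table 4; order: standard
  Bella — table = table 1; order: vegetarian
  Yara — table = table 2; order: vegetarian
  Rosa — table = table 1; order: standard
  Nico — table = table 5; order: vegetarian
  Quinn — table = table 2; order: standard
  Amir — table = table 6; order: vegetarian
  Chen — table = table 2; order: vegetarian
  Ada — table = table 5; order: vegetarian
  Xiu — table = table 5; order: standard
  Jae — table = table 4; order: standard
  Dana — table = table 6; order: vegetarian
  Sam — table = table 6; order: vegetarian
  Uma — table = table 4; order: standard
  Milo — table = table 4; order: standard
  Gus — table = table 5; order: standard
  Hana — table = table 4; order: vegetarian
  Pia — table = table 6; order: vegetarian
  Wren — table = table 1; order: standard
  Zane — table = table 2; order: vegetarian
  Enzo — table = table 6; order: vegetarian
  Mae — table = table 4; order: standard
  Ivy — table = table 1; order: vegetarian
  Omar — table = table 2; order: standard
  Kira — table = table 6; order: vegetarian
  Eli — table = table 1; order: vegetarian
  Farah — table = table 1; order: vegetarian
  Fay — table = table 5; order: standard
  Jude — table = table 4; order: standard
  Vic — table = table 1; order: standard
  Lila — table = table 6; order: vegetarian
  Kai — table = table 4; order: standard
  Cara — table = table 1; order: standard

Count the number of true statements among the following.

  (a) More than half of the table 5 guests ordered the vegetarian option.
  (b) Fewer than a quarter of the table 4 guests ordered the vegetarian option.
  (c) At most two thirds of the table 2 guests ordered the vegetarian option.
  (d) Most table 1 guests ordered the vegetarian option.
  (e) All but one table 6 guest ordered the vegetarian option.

(a) table 5: |A| = 5, |A ∩ B| = 2; needs |A ∩ B| > |A ∖ B| — false.
(b) table 4: |A| = 8, |A ∩ B| = 1; needs |A ∩ B| / |A| < 1/4 — true.
(c) table 2: |A| = 5, |A ∩ B| = 3; needs |A ∩ B| / |A| ≤ 2/3 — true.
(d) table 1: |A| = 9, |A ∩ B| = 4; needs |A ∩ B| > |A ∖ B| — false.
(e) table 6: |A| = 7, |A ∩ B| = 7; needs |A ∖ B| = 1 — false.

2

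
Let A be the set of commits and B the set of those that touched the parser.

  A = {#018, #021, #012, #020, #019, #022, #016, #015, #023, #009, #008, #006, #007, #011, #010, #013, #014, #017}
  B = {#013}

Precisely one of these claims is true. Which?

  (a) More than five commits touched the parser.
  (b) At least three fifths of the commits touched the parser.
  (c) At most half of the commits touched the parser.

(c)

|A| = 18, |A ∩ B| = 1, |A ∖ B| = 17.
(a) requires |A ∩ B| > 5: false.
(b) requires |A ∩ B| / |A| ≥ 3/5: false.
(c) requires |A ∩ B| ≤ |A ∖ B|: true.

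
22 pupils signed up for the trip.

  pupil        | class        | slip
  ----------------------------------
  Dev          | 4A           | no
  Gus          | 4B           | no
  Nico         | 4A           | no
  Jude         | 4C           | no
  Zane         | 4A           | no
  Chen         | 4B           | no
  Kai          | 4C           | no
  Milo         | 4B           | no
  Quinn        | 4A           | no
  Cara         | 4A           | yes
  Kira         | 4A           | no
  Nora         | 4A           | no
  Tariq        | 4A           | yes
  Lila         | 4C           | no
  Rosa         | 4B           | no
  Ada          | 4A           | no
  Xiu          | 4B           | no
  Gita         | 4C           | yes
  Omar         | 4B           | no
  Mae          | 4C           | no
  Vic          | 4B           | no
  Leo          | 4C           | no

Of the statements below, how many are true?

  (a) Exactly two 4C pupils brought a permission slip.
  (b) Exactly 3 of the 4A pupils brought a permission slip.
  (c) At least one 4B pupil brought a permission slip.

(a) 4C: |A| = 6, |A ∩ B| = 1; needs |A ∩ B| = 2 — false.
(b) 4A: |A| = 9, |A ∩ B| = 2; needs |A ∩ B| = 3 — false.
(c) 4B: |A| = 7, |A ∩ B| = 0; needs A ∩ B ≠ ∅ (|A ∩ B| ≥ 1) — false.

0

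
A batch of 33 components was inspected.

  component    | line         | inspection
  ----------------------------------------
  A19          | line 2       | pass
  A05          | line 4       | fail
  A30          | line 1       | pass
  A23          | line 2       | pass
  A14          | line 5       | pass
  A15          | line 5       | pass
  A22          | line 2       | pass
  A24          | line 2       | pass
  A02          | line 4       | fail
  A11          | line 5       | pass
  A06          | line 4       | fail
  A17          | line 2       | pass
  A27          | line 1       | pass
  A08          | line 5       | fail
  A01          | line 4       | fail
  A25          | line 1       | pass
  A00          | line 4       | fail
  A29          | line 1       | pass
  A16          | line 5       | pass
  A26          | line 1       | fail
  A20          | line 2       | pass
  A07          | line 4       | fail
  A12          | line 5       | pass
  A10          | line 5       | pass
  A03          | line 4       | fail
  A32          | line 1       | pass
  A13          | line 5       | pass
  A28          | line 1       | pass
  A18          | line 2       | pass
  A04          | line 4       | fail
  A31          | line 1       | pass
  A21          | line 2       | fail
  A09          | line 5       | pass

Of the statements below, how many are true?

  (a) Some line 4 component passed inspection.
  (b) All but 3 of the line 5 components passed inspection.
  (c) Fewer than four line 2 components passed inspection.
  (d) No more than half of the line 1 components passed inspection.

(a) line 4: |A| = 8, |A ∩ B| = 0; needs A ∩ B ≠ ∅ (|A ∩ B| ≥ 1) — false.
(b) line 5: |A| = 9, |A ∩ B| = 8; needs |A ∖ B| = 3 — false.
(c) line 2: |A| = 8, |A ∩ B| = 7; needs |A ∩ B| < 4 — false.
(d) line 1: |A| = 8, |A ∩ B| = 7; needs |A ∩ B| ≤ |A ∖ B| — false.

0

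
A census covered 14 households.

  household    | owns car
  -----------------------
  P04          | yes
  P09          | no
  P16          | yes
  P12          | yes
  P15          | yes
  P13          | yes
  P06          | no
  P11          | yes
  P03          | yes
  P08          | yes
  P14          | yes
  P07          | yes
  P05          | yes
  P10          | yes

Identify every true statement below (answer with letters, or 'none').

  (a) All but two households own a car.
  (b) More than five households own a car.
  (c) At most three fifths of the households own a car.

(a), (b)

|A| = 14, |A ∩ B| = 12, |A ∖ B| = 2.
(a) |A ∖ B| = 2: holds.
(b) |A ∩ B| > 5: holds.
(c) |A ∩ B| / |A| ≤ 3/5: fails.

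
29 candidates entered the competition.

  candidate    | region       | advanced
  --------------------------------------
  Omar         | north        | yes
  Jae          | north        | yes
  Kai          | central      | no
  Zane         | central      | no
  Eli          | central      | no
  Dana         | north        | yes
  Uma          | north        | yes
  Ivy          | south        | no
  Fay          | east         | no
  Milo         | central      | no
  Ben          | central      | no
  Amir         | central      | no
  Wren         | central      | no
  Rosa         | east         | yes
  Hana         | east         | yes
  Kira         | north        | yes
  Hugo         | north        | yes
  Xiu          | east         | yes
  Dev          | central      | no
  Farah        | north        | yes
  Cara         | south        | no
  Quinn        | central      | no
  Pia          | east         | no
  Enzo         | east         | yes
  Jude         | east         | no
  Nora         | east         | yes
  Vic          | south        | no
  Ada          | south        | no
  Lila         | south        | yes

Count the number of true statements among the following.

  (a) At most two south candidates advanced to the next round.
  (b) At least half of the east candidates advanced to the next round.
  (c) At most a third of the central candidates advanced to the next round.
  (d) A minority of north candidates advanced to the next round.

(a) south: |A| = 5, |A ∩ B| = 1; needs |A ∩ B| ≤ 2 — true.
(b) east: |A| = 8, |A ∩ B| = 5; needs |A ∩ B| ≥ |A ∖ B| — true.
(c) central: |A| = 9, |A ∩ B| = 0; needs |A ∩ B| / |A| ≤ 1/3 — true.
(d) north: |A| = 7, |A ∩ B| = 7; needs |A ∩ B| < |A ∖ B| — false.

3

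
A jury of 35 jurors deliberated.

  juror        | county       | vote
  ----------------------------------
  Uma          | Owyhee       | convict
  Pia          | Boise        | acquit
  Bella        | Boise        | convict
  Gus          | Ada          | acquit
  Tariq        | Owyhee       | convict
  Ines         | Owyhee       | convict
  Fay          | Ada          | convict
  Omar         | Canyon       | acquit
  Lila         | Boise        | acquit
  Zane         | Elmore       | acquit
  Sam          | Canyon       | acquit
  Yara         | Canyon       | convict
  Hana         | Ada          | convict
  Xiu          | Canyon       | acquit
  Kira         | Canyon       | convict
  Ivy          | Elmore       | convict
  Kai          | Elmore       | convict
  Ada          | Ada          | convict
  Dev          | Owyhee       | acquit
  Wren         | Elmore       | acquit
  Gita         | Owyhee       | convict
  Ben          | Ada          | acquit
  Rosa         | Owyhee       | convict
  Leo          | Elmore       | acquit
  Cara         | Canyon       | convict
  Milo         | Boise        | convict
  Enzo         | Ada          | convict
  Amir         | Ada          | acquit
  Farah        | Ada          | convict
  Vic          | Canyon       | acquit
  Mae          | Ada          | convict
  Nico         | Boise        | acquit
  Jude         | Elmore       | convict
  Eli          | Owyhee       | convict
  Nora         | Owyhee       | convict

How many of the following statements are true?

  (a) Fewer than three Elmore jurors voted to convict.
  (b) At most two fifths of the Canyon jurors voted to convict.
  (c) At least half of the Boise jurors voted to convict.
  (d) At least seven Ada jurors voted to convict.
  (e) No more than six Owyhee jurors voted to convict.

0

(a) Elmore: |A| = 6, |A ∩ B| = 3; needs |A ∩ B| < 3 — false.
(b) Canyon: |A| = 7, |A ∩ B| = 3; needs |A ∩ B| / |A| ≤ 2/5 — false.
(c) Boise: |A| = 5, |A ∩ B| = 2; needs |A ∩ B| ≥ |A ∖ B| — false.
(d) Ada: |A| = 9, |A ∩ B| = 6; needs |A ∩ B| ≥ 7 — false.
(e) Owyhee: |A| = 8, |A ∩ B| = 7; needs |A ∩ B| ≤ 6 — false.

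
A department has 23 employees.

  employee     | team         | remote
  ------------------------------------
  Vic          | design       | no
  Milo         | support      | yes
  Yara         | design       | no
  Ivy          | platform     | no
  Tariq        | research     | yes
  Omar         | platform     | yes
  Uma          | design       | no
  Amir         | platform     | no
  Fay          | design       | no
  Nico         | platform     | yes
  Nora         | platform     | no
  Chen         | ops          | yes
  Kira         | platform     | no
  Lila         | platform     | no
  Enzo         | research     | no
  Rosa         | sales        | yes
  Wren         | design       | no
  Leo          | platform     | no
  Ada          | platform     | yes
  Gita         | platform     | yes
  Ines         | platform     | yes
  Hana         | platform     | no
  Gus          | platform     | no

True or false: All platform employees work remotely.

'All platform employees work remotely' holds iff A ⊆ B, i.e. every element of A is in B (|A ∖ B| = 0).
A (the restrictor) = {Ivy, Omar, Amir, Nico, Nora, Kira, Lila, Leo, Ada, Gita, Ines, Hana, Gus}, |A| = 13.
A ∖ B = {Ivy, Amir, Nora, Kira, Lila, Leo, Hana, Gus}, so |A ∖ B| = 8.
So the statement is false.

False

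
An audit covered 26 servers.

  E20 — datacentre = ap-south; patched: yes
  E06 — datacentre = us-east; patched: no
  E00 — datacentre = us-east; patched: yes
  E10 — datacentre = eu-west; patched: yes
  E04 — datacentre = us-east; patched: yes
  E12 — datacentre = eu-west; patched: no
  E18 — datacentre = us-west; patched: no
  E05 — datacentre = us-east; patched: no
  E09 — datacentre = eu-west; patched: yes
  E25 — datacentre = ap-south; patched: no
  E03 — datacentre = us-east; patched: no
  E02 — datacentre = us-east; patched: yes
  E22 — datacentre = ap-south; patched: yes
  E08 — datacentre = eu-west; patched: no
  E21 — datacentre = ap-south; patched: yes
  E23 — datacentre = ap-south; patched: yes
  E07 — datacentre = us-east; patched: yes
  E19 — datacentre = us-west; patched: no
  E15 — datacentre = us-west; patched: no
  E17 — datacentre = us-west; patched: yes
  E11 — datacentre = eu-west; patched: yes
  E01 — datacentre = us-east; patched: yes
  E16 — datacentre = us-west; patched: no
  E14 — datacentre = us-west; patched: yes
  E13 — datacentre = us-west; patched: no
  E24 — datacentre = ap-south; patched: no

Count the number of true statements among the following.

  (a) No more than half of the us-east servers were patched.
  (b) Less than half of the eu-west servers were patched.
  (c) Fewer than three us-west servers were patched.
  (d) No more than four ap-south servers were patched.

(a) us-east: |A| = 8, |A ∩ B| = 5; needs |A ∩ B| ≤ |A ∖ B| — false.
(b) eu-west: |A| = 5, |A ∩ B| = 3; needs |A ∩ B| < |A ∖ B| — false.
(c) us-west: |A| = 7, |A ∩ B| = 2; needs |A ∩ B| < 3 — true.
(d) ap-south: |A| = 6, |A ∩ B| = 4; needs |A ∩ B| ≤ 4 — true.

2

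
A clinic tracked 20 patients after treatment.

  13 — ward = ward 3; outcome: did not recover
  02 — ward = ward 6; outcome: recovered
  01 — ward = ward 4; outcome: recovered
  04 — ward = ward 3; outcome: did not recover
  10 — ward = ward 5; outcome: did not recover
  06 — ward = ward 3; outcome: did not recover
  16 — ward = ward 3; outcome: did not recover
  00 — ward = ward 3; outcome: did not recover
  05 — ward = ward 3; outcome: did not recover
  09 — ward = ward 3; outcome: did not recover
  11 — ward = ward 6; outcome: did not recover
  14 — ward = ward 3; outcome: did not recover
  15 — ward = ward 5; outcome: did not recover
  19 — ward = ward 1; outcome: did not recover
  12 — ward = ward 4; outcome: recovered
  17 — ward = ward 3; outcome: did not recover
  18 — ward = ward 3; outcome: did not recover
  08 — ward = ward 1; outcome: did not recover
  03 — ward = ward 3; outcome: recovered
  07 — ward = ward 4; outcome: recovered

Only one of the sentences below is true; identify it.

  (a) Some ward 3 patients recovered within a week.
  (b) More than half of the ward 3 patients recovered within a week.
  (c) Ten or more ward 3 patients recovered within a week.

|A| = 11, |A ∩ B| = 1, |A ∖ B| = 10.
(a) requires A ∩ B ≠ ∅ (|A ∩ B| ≥ 1): true.
(b) requires |A ∩ B| > |A ∖ B|: false.
(c) requires |A ∩ B| ≥ 10: false.

(a)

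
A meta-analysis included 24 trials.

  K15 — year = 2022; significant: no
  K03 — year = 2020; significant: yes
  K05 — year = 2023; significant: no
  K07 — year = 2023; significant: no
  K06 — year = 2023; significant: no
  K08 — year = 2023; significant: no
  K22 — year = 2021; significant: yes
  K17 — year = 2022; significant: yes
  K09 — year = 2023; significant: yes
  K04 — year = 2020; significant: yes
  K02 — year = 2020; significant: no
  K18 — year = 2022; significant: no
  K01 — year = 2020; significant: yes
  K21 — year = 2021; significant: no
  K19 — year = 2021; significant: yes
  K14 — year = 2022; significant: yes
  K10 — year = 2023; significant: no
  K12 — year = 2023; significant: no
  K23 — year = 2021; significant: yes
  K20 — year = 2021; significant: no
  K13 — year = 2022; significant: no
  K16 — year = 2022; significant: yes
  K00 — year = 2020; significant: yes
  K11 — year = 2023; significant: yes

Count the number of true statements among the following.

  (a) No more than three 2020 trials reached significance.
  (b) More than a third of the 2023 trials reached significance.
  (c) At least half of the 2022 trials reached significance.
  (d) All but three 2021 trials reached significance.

1

(a) 2020: |A| = 5, |A ∩ B| = 4; needs |A ∩ B| ≤ 3 — false.
(b) 2023: |A| = 8, |A ∩ B| = 2; needs |A ∩ B| / |A| > 1/3 — false.
(c) 2022: |A| = 6, |A ∩ B| = 3; needs |A ∩ B| ≥ |A ∖ B| — true.
(d) 2021: |A| = 5, |A ∩ B| = 3; needs |A ∖ B| = 3 — false.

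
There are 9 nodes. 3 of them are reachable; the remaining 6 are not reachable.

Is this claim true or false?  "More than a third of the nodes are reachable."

'More than a third of the nodes are reachable' holds iff |A ∩ B| / |A| > 1/3.
|A| = 9, |A ∩ B| = 3, |A ∖ B| = 6.
|A ∩ B|/|A| = 3/9, so the statement is false.

False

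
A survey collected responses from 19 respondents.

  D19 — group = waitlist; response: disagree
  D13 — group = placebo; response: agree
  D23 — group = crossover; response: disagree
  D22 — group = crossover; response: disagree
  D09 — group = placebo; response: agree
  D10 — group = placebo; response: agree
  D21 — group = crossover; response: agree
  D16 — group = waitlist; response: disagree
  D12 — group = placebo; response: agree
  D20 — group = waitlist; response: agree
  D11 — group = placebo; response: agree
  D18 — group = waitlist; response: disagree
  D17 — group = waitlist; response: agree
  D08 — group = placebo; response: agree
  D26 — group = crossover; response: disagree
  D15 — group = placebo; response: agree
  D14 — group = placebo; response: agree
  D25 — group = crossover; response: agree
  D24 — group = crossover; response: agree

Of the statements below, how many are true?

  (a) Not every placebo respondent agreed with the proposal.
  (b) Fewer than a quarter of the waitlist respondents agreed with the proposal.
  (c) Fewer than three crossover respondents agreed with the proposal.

0

(a) placebo: |A| = 8, |A ∩ B| = 8; needs A ⊄ B (|A ∖ B| ≥ 1) — false.
(b) waitlist: |A| = 5, |A ∩ B| = 2; needs |A ∩ B| / |A| < 1/4 — false.
(c) crossover: |A| = 6, |A ∩ B| = 3; needs |A ∩ B| < 3 — false.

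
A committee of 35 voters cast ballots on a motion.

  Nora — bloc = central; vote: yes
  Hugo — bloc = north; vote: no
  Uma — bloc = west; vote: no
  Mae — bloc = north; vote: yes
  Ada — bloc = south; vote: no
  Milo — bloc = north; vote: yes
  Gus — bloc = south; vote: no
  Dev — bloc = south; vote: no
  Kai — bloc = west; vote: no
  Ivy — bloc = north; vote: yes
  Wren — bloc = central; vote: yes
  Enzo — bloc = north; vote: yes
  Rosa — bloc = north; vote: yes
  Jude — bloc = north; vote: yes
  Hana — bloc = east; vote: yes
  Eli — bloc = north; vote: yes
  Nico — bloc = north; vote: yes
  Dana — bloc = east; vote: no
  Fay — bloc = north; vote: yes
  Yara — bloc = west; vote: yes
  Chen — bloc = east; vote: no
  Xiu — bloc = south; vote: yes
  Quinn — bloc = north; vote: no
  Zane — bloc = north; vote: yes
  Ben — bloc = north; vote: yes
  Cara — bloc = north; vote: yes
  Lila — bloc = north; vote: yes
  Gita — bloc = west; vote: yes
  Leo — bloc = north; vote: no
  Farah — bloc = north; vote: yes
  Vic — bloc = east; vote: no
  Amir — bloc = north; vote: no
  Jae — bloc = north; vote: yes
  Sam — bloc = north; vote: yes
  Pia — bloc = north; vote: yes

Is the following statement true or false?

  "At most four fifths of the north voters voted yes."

The determiner here denotes the relation: |A ∩ B| / |A| ≤ 4/5.
|A| = 21, |A ∩ B| = 17, |A ∖ B| = 4.
|A ∩ B|/|A| = 17/21, so the statement is false.

False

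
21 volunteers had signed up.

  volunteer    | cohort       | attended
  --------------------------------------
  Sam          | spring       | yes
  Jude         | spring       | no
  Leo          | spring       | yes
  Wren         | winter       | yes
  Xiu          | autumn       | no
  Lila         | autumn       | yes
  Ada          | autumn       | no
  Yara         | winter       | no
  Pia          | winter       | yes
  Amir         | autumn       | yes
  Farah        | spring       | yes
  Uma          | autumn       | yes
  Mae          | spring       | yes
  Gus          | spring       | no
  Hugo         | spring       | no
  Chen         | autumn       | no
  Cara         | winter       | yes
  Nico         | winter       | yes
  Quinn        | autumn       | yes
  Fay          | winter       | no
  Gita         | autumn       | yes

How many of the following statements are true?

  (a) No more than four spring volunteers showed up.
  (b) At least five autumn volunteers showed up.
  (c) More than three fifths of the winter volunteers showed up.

3

(a) spring: |A| = 7, |A ∩ B| = 4; needs |A ∩ B| ≤ 4 — true.
(b) autumn: |A| = 8, |A ∩ B| = 5; needs |A ∩ B| ≥ 5 — true.
(c) winter: |A| = 6, |A ∩ B| = 4; needs |A ∩ B| / |A| > 3/5 — true.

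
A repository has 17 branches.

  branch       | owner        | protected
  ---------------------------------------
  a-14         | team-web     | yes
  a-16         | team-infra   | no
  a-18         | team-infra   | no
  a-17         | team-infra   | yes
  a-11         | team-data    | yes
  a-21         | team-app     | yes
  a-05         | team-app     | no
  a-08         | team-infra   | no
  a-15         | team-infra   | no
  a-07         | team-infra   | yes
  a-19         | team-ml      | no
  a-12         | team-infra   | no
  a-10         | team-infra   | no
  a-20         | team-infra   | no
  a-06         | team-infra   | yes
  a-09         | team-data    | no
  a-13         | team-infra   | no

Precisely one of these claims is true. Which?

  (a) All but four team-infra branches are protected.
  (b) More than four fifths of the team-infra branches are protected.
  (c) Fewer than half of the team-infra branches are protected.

(c)

|A| = 11, |A ∩ B| = 3, |A ∖ B| = 8.
(a) requires |A ∖ B| = 4: false.
(b) requires |A ∩ B| / |A| > 4/5: false.
(c) requires |A ∩ B| < |A ∖ B|: true.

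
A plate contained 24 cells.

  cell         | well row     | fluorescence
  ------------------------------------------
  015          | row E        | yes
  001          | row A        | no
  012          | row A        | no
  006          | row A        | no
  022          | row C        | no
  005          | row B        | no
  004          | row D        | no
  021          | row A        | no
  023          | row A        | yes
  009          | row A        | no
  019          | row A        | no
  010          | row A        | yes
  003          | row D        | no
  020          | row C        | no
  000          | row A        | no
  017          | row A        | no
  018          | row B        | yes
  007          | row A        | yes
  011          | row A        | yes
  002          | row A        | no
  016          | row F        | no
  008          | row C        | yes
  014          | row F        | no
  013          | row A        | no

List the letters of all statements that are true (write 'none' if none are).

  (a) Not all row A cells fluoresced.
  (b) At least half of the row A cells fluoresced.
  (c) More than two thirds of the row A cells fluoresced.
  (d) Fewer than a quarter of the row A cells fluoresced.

|A| = 14, |A ∩ B| = 4, |A ∖ B| = 10.
(a) A ⊄ B (|A ∖ B| ≥ 1): holds.
(b) |A ∩ B| ≥ |A ∖ B|: fails.
(c) |A ∩ B| / |A| > 2/3: fails.
(d) |A ∩ B| / |A| < 1/4: fails.

(a)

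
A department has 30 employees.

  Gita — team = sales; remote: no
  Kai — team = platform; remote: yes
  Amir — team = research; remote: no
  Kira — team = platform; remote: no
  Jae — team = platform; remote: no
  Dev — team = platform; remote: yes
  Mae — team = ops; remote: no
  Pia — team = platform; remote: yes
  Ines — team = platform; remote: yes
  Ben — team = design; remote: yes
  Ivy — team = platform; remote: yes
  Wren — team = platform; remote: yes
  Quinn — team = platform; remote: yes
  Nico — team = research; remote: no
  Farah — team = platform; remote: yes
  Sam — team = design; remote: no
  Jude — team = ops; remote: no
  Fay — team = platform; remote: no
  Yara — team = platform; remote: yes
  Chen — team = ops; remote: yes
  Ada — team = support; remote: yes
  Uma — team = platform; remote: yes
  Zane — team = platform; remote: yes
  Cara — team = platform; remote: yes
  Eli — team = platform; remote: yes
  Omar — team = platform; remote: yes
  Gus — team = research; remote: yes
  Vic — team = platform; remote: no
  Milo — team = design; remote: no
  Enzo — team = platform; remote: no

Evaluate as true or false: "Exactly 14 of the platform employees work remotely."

True

'Exactly 14 of the platform employees work remotely' holds iff |A ∩ B| = 14.
|A| = 19, |A ∩ B| = 14, |A ∖ B| = 5.
|A ∩ B| = 14, so the statement is true.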